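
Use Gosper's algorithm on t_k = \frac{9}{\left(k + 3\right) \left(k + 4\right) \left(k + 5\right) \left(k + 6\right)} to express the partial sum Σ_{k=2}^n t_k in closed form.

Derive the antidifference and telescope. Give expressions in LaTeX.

S(n) = \frac{n^{3} + 15 n^{2} + 74 n - 90}{70 \left(n^{3} + 15 n^{2} + 74 n + 120\right)}

t_(k+1)/t_k = (k + 3)/(k + 7).
So A=k + 3 and B=k + 7, with C=1.
Need (k + 3)·f(k+1) − (k + 6)·f(k) = 1.
From deg A=1, deg B=1, deg C=0: d=3.
Match coefficients ⇒ f(k) = k*(k**2 + 12*k + 47)/180.
Then R = B(k−1)f/C = k*(k + 6)*(k**2 + 12*k + 47)/180, so s_k = R(k)·t_k = k*(k**2 + 12*k + 47)/(20*(k + 3)*(k + 4)*(k + 5)).
Δs = 9/(k**4 + 18*k**3 + 119*k**2 + 342*k + 360), as required.
Telescope: S(n) = s_(n+1) − s_(2) = (n**3 + 15*n**2 + 74*n + 60)/(20*(n**3 + 15*n**2 + 74*n + 120)) − (1/28) = (n**3 + 15*n**2 + 74*n - 90)/(70*(n**3 + 15*n**2 + 74*n + 120)).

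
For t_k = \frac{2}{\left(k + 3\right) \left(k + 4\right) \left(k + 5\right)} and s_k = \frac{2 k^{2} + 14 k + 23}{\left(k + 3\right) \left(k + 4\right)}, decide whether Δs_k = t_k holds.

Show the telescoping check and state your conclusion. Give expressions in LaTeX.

s_(k+1) = (14*k + 2*(k + 1)**2 + 37)/((k + 4)*(k + 5))
s_(k+1) − s_k = 2/(k**3 + 12*k**2 + 47*k + 60)
(s_(k+1) − s_k) − t_k = 0

Valid: the claim telescopes to t_k.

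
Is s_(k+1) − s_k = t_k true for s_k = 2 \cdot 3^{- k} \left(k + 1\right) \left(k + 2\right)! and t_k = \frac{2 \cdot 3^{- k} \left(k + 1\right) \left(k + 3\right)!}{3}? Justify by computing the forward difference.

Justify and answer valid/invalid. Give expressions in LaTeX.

Invalid: residual - \frac{4 \cdot 3^{- k} k \left(k + 2\right)!}{3} ≠ 0.

s_(k+1) = 2*(k + 2)*factorial(k + 3)/(3*3**k)
s_(k+1) − s_k = 2*(k**2 + 2*k + 3)*factorial(k + 2)/(3*3**k)
(s_(k+1) − s_k) − t_k = -4*k*factorial(k + 2)/(3*3**k)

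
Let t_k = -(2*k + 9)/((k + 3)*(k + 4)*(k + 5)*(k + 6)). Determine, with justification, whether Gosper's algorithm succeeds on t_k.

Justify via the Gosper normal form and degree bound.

Compute t_(k+1)/t_k: get (k + 3)*(2*k + 11)/((k + 7)*(2*k + 9)).
So A=k + 3 and B=k + 7, with C=k + 9/2.
f must satisfy (k + 3)·f(k+1) − (k + 6)·f(k) = k + 9/2.
Bound: deg f ≤ 3.
Coefficient equations give f(k) = k*(k + 4)*(k + 8)/30.
So s_k = (B(k−1)f/C)·t_k = (k*(k + 4)*(k + 6)*(k + 8)/(15*(2*k + 9)))·t_k = k*(-k - 8)/(15*(k**2 + 8*k + 15)).
Verify: (-2*k - 9)/(k**4 + 18*k**3 + 119*k**2 + 342*k + 360) matches t_k.

Yes. s_k = k*(-k - 8)/(15*(k**2 + 8*k + 15)).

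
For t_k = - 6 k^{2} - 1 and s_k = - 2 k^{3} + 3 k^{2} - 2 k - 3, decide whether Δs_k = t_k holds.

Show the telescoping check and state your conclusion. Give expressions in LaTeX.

Valid: the claim telescopes to t_k.

s_(k+1) = -2*k**3 - 3*k**2 - 2*k - 4
s_(k+1) − s_k = -6*k**2 - 1
(s_(k+1) − s_k) − t_k = 0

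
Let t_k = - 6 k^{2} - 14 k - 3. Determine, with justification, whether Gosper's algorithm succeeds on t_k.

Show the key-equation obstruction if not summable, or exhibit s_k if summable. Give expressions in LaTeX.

Compute t_(k+1)/t_k: get (6*k**2 + 26*k + 23)/(6*k**2 + 14*k + 3).
Take A(k)=1, B(k)=1, C(k)=k**2 + 7*k/3 + 1/2.
f must satisfy (1)·f(k+1) − (1)·f(k) = k**2 + 7*k/3 + 1/2.
deg f ≤ 3 (via 0,0,2).
Coefficient equations give f(k) = k*(2*k**2 + 4*k - 3)/6.
R(k) = B(k−1)·f(k)/C(k) = k*(2*k**2 + 4*k - 3)/(6*k**2 + 14*k + 3); s_k = R·t_k = k*(-2*k**2 - 4*k + 3).
Check: Δs_k = -6*k**2 - 14*k - 3. ✓

Yes. s_k = k \left(- 2 k^{2} - 4 k + 3\right).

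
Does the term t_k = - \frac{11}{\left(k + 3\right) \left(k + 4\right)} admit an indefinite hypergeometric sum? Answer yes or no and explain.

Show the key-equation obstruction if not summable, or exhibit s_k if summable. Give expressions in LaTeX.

t_(k+1)/t_k = (k + 3)/(k + 5).
Normal form (A,B,C) = (k + 3, k + 5, 1).
Set up (k + 3)·f(k+1) − (k + 4)·f(k) − (1) = 0.
Bound: deg f ≤ 1.
A polynomial solution: f(k) = k/3.
R(k) = B(k−1)·f(k)/C(k) = k*(k + 4)/3; s_k = R·t_k = -11*k/(3*k + 9).
Δs = -11/(k**2 + 7*k + 12), as required.

Yes. s_k = - \frac{11 k}{3 k + 9}.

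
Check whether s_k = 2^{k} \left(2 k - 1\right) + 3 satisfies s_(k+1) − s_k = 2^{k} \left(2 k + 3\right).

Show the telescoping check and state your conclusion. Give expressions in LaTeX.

valid (s_(k+1) − s_k reduces to t_k)

s_(k+1) = 2**(k + 1)*(2*k + 1) + 3
s_(k+1) − s_k = 2**k*(2*k + 3)
(s_(k+1) − s_k) − t_k = 0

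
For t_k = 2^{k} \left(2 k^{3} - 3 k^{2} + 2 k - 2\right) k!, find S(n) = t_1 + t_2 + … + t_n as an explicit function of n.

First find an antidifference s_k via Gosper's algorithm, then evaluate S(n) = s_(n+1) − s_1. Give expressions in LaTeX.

S(n) = 2 \cdot 2^{n} n^{3} n! - 2 \cdot 2^{n} n^{2} n! - 2 \cdot 2^{n} n n! + 2 \cdot 2^{n} n! - 2

Step 1: r(k) = 2*(2*k**4 + 5*k**3 + 5*k**2 + k - 1)/(2*k**3 - 3*k**2 + 2*k - 2).
Normal form (A,B,C) = (2*k + 2, 1, k**3 - 3*k**2/2 + k - 1).
Need (2*k + 2)·f(k+1) − (1)·f(k) = k**3 - 3*k**2/2 + k - 1.
From deg A=1, deg B=0, deg C=3: d=2.
Solve for f: f(k) = (k - 2)**2/2 (degree 2 ≤ 2).
Certificate R = B(k−1)f/C = (k - 2)**2/(2*k**3 - 3*k**2 + 2*k - 2) gives s_k = 2**k*(k - 2)**2*factorial(k).
Verify: 2**k*(2*k**3 - 3*k**2 + 2*k - 2)*factorial(k) matches t_k.
Telescope: S(n) = s_(n+1) − s_(1) = 2**(n + 1)*(n - 1)**2*factorial(n + 1) − (2) = 2*2**n*n**3*factorial(n) - 2*2**n*n**2*factorial(n) - 2*2**n*n*factorial(n) + 2*2**n*factorial(n) - 2.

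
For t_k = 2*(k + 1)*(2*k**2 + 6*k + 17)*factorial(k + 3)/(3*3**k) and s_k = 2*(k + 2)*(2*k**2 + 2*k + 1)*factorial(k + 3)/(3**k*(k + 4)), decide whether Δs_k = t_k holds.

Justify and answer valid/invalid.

s_(k+1) = 2*(k + 3)*(2*k**2 + 6*k + 5)*factorial(k + 4)/(3*3**k*(k + 5))
s_(k+1) − s_k = 2*(2*k**5 + 22*k**4 + 103*k**3 + 286*k**2 + 407*k + 210)*factorial(k + 3)/(3*3**k*(k + 4)*(k + 5))
(s_(k+1) − s_k) − t_k = -4*(2*k**4 + 16*k**3 + 49*k**2 + 103*k + 65)*factorial(k + 3)/(3*3**k*(k + 4)*(k + 5))

Invalid: residual -4*(2*k**4 + 16*k**3 + 49*k**2 + 103*k + 65)*factorial(k + 3)/(3*3**k*(k + 4)*(k + 5)) ≠ 0.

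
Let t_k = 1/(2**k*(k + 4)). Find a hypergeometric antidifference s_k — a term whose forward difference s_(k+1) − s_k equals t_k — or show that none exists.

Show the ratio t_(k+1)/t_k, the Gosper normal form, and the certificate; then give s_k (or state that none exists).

r(k) = (k + 4)/(2*(k + 5)) after simplifying.
Gosper form: A/B · C(k+1)/C(k) with A=k/2 + 2, B=k + 5, C=1.
f must satisfy (k/2 + 2)·f(k+1) − (k + 4)·f(k) = 1.
d = -1 from the (1,1,0) case.
d = -1 < 0 ⇒ no nonzero polynomial f; not summable.

no hypergeometric antidifference exists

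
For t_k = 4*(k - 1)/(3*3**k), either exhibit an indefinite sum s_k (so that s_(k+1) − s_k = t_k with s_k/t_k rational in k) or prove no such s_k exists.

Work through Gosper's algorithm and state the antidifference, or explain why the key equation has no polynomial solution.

s_k = (1 - 2*k)/3**k

The ratio is k/(3*(k - 1)).
A = 1/3, B = 1, C = k - 1.
f must satisfy (1/3)·f(k+1) − (1)·f(k) = k - 1.
Degrees (0,0,1) ⇒ d ≤ 1.
Solve for f: f(k) = -3*(2*k - 1)/4 (degree 1 ≤ 1).
So s_k = (B(k−1)f/C)·t_k = (-3*(2*k - 1)/(4*(k - 1)))·t_k = (1 - 2*k)/3**k.
s_(k+1) − s_k = 4*(k - 1)/(3*3**k) = t_k.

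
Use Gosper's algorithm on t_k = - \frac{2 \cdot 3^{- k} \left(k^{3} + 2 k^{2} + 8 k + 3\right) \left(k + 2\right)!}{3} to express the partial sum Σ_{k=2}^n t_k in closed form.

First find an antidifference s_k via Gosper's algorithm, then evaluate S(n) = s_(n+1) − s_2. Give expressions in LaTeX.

Step 1: r(k) = (k**4 + 8*k**3 + 30*k**2 + 59*k + 42)/(3*(k**3 + 2*k**2 + 8*k + 3)).
Take A(k)=k/3 + 1, B(k)=1, C(k)=k**3 + 2*k**2 + 8*k + 3.
Need (k/3 + 1)·f(k+1) − (1)·f(k) = k**3 + 2*k**2 + 8*k + 3.
d = 2 from the (1,0,3) case.
Solve for f: f(k) = 3*(k**2 + 1) (degree 2 ≤ 2).
Then R = B(k−1)f/C = 3*(k**2 + 1)/(k**3 + 2*k**2 + 8*k + 3), so s_k = R(k)·t_k = -2*(k**2 + 1)*factorial(k + 2)/3**k.
Check: Δs_k = -2*(k**3 + 2*k**2 + 8*k + 3)*factorial(k + 2)/(3*3**k). ✓
Σ_(k=2)^n t_k = s_(n+1) − s_(2) = (-2*3**(-n - 1)*(n**2 + 2*n + 2)*factorial(n + 3)) − (-80/3), i.e. 3**(-n - 1)*(80*3**n - 2*n**5*factorial(n) - 16*n**4*factorial(n) - 50*n**3*factorial(n) - 80*n**2*factorial(n) - 68*n*factorial(n) - 24*factorial(n)).

S(n) = 3^{- n - 1} \left(80 \cdot 3^{n} - 2 n^{5} n! - 16 n^{4} n! - 50 n^{3} n! - 80 n^{2} n! - 68 n n! - 24 n!\right)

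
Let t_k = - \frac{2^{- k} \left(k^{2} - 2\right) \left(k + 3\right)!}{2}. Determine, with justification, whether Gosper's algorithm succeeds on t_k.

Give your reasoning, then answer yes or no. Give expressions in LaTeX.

Yes. s_k = - 2^{- k} \left(k - 3\right) \left(k + 3\right)!.

Ratio r(k) = (k + 4)*((k + 1)**2 - 2)/(2*(k**2 - 2)).
A = k/2 + 2, B = 1, C = k**2 - 2.
Solve (k/2 + 2)·f(k+1) − (1)·f(k) = k**2 - 2.
deg f ≤ 1 (via 1,0,2).
Solve for f: f(k) = 2*(k - 3) (degree 1 ≤ 1).
R(k) = B(k−1)·f(k)/C(k) = 2*(k - 3)/(k**2 - 2); s_k = R·t_k = -(k - 3)*factorial(k + 3)/2**k.
Δs = -(k**2 - 2)*factorial(k + 3)/(2*2**k), as required.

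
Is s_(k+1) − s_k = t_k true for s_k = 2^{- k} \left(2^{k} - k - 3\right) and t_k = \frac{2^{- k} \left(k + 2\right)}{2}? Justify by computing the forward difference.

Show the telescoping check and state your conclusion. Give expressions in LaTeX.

valid (s_(k+1) − s_k reduces to t_k)

s_(k+1) = (2*2**k - k - 4)/(2*2**k)
s_(k+1) − s_k = (k + 2)/(2*2**k)
(s_(k+1) − s_k) − t_k = 0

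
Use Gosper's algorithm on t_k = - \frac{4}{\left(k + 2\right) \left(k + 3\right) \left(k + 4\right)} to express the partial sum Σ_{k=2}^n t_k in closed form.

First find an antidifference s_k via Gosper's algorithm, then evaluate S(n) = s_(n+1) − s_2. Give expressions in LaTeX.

S(n) = \frac{- n^{2} - 7 n + 8}{10 \left(n^{2} + 7 n + 12\right)}

Ratio r(k) = (k + 2)/(k + 5).
Take A(k)=k + 2, B(k)=k + 5, C(k)=1.
Solve (k + 2)·f(k+1) − (k + 4)·f(k) = 1.
Degrees (1,1,0) ⇒ d ≤ 2.
Solve for f: f(k) = k*(k + 5)/12 (degree 2 ≤ 2).
Certificate R = B(k−1)f/C = k*(k + 4)*(k + 5)/12 gives s_k = k*(-k - 5)/(3*(k + 2)*(k + 3)).
Check: Δs_k = -4/(k**3 + 9*k**2 + 26*k + 24). ✓
Telescope: S(n) = s_(n+1) − s_(2) = (-n**2 - 7*n - 6)/(3*(n**2 + 7*n + 12)) − (-7/30) = (-n**2 - 7*n + 8)/(10*(n**2 + 7*n + 12)).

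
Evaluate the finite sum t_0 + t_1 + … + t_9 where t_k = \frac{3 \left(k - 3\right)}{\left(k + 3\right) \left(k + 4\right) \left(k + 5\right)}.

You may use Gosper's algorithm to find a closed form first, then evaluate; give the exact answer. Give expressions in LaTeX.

Compute t_(k+1)/t_k: get (k - 2)*(k + 3)/((k - 3)*(k + 6)).
Gosper form: A/B · C(k+1)/C(k) with A=k + 3, B=k + 6, C=k - 3.
Need (k + 3)·f(k+1) − (k + 5)·f(k) = k - 3.
d = 2 from the (1,1,1) case.
Match coefficients ⇒ f(k) = -k.
Then R = B(k−1)f/C = -k*(k + 5)/(k - 3), so s_k = R(k)·t_k = -3*k/((k + 3)*(k + 4)).
s_(k+1) − s_k = 3*(k - 3)/(k**3 + 12*k**2 + 47*k + 60) = t_k.
Evaluate s at k=10 and k=0: -15/91 and 0; difference -15/91.

Σ = -15/91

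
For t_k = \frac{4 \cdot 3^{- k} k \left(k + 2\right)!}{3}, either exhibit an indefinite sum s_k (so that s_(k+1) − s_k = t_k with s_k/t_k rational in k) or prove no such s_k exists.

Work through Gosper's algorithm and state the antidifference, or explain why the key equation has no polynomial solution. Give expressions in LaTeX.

r(k) = (k + 1)*(k + 3)/(3*k) after simplifying.
A = k/3 + 1, B = 1, C = k.
Key eq: (k/3 + 1)·f(k+1) = (1)·f(k) + (k).
d = 0 from the (1,0,1) case.
Solving with deg f ≤ 0: f(k) = 3.
Get s_k = R·t_k = 4*factorial(k + 2)/3**k with R(k) = B(k−1)f(k)/C(k) = 3/k.
Verify: 4*k*factorial(k + 2)/(3*3**k) matches t_k.

s_k = 4 \cdot 3^{- k} \left(k + 2\right)!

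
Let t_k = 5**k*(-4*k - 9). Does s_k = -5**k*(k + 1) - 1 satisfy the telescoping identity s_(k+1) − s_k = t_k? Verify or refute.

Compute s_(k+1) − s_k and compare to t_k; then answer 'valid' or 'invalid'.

Valid — Δs_k = t_k.

s_(k+1) = -5*5**k*(k + 2) - 1
s_(k+1) − s_k = 5**k*(-4*k - 9)
(s_(k+1) − s_k) − t_k = 0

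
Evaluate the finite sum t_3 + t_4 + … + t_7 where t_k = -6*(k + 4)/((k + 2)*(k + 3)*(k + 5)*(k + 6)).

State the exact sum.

Σ = -27/520

Step 1: r(k) = (k + 2)*(k + 5)**2/((k + 4)**2*(k + 7)).
Gosper form: A/B · C(k+1)/C(k) with A=k + 2, B=k + 7, C=k**2 + 8*k + 16.
Solve (k + 2)·f(k+1) − (k + 6)·f(k) = k**2 + 8*k + 16.
Bound: deg f ≤ 4.
Coefficient equations give f(k) = k*(k + 3)*(k + 4)*(k + 7)/20.
Then R = B(k−1)f/C = k*(k + 3)*(k + 6)*(k + 7)/(20*(k + 4)), so s_k = R(k)·t_k = 3*k*(-k - 7)/(10*(k**2 + 7*k + 10)).
Verify: 6*(-k - 4)/(k**4 + 16*k**3 + 91*k**2 + 216*k + 180) matches t_k.
Σ_(k=3)^(7) t_k = s_(8) − s_(3) = -18/65 − (-9/40) = -27/520.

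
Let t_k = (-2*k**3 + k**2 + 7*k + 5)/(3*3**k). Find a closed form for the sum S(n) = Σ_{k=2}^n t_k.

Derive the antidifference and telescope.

S(n) = 3**(-n - 2)*(-8*3**n + 3*n**3 + 12*n**2 + 12*n - 3)

Compute t_(k+1)/t_k: get (2*k**3 + 5*k**2 - 3*k - 11)/(3*(2*k**3 - k**2 - 7*k - 5)).
Take A(k)=1/3, B(k)=1, C(k)=k**3 - k**2/2 - 7*k/2 - 5/2.
Set up (1/3)·f(k+1) − (1)·f(k) − (k**3 - k**2/2 - 7*k/2 - 5/2) = 0.
deg f ≤ 3 (via 0,0,3).
Coefficient equations give f(k) = -3*(k**3 + k**2 - k - 2)/2.
So s_k = (B(k−1)f/C)·t_k = (-3*(k**3 + k**2 - k - 2)/(2*k**3 - k**2 - 7*k - 5))·t_k = (k**3 + k**2 - k - 2)/3**k.
Check: Δs_k = (-2*k**3 + k**2 + 7*k + 5)/(3*3**k). ✓
Evaluate: s_(n+1) = 3**(-n - 1)*(n**3 + 4*n**2 + 4*n - 1); subtract s_(2) = 8/9 ⇒ S(n) = 3**(-n - 2)*(-8*3**n + 3*n**3 + 12*n**2 + 12*n - 3).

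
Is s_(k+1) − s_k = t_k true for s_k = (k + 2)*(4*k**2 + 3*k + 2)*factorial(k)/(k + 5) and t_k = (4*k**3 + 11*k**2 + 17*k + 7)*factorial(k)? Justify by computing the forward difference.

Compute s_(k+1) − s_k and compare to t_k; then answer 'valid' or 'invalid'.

s_(k+1) = (k + 3)*(4*k**2 + 11*k + 9)*factorial(k + 1)/(k + 6)
s_(k+1) − s_k = (4*k**5 + 43*k**4 + 165*k**3 + 320*k**2 + 320*k + 111)*factorial(k)/((k + 5)*(k + 6))
(s_(k+1) − s_k) − t_k = -3*(4*k**4 + 31*k**3 + 68*k**2 + 89*k + 33)*factorial(k)/((k + 5)*(k + 6))

Invalid: residual -3*(4*k**4 + 31*k**3 + 68*k**2 + 89*k + 33)*factorial(k)/((k + 5)*(k + 6)) ≠ 0.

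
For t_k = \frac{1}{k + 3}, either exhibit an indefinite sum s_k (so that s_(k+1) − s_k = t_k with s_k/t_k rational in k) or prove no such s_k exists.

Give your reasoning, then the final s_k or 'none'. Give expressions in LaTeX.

t_(k+1)/t_k = (k + 3)/(k + 4).
Normal form (A,B,C) = (k + 3, k + 4, 1).
Key eq: (k + 3)·f(k+1) = (k + 3)·f(k) + (1).
deg f ≤ 0 (via 1,1,0).
Write f(k) = c0. Then LHS − RHS = -1, requiring -1 = 0: contradictory. No certificate.

not Gosper-summable; s_k does not exist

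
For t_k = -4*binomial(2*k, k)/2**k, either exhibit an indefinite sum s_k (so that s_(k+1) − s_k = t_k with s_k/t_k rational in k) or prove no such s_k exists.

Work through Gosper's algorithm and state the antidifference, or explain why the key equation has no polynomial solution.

none — t_k is not Gosper-summable

t_(k+1)/t_k = (2*k + 1)/(k + 1).
Take A(k)=2*k + 1, B(k)=k + 1, C(k)=1.
Key eq: (2*k + 1)·f(k+1) = (k)·f(k) + (1).
d = -1 from the (1,1,0) case.
Bound -1 < 0, so the key equation has no polynomial solution.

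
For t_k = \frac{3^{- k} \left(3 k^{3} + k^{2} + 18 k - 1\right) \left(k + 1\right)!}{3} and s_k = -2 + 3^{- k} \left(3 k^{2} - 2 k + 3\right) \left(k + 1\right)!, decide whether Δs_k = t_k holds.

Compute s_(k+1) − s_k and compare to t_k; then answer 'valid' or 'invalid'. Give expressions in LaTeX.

Valid: the claim telescopes to t_k.

s_(k+1) = 3**(-k - 1)*(-2*k + 3*(k + 1)**2 + 1)*factorial(k + 2) - 2
s_(k+1) − s_k = (3*k**3 + k**2 + 18*k - 1)*factorial(k + 1)/(3*3**k)
(s_(k+1) − s_k) − t_k = 0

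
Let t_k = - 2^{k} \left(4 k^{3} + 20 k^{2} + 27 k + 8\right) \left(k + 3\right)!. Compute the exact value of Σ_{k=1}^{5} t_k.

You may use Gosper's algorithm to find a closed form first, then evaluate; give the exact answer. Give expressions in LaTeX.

Σ = -1532805072

The ratio is 2*(4*k**4 + 48*k**3 + 207*k**2 + 375*k + 236)/(4*k**3 + 20*k**2 + 27*k + 8).
Gosper form: A/B · C(k+1)/C(k) with A=2*k + 8, B=1, C=k**3 + 5*k**2 + 27*k/4 + 2.
Need (2*k + 8)·f(k+1) − (1)·f(k) = k**3 + 5*k**2 + 27*k/4 + 2.
d = 2 from the (1,0,3) case.
Coefficient equations give f(k) = k*(2*k - 1)/4.
So s_k = (B(k−1)f/C)·t_k = (k*(2*k - 1)/(4*k**3 + 20*k**2 + 27*k + 8))·t_k = -2**k*k*(2*k - 1)*factorial(k + 3).
s_(k+1) − s_k = -2**k*(4*k**3 + 20*k**2 + 27*k + 8)*factorial(k + 3) = t_k.
Telescoping: Σ = s_(6) − s_(1) = -1532805120 − (-48) = -1532805072.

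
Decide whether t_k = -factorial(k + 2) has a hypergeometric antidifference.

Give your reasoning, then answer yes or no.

Step 1: r(k) = k + 3.
Gosper form: A/B · C(k+1)/C(k) with A=k + 3, B=1, C=1.
Key eq: (k + 3)·f(k+1) = (1)·f(k) + (1).
d = -1 from the (1,0,0) case.
deg f ≤ -1 is impossible — no certificate.

No — key equation has no polynomial f.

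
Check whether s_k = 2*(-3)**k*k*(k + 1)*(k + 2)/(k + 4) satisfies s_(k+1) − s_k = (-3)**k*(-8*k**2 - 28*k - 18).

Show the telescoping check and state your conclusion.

Invalid: residual 6*(-3)**k*(4*k**3 + 31*k**2 + 67*k + 36)/(k**2 + 9*k + 20) ≠ 0.

s_(k+1) = 2*(-3)**(k + 1)*(k + 1)*(k + 2)*(k + 3)/(k + 5)
s_(k+1) − s_k = 2*(-3)**k*(k + 1)*(k + 2)*(-k*(k + 5) - 3*(k + 3)*(k + 4))/((k + 4)*(k + 5))
(s_(k+1) − s_k) − t_k = 6*(-3)**k*(4*k**3 + 31*k**2 + 67*k + 36)/(k**2 + 9*k + 20)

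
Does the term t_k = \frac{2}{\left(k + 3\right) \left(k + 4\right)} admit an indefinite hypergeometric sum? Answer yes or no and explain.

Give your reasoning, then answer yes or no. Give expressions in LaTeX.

Yes. s_k = \frac{2 k}{3 \left(k + 3\right)}.

Compute t_(k+1)/t_k: get (k + 3)/(k + 5).
Gosper form: A/B · C(k+1)/C(k) with A=k + 3, B=k + 5, C=1.
Solve (k + 3)·f(k+1) − (k + 4)·f(k) = 1.
d = 1 from the (1,1,0) case.
Solve for f: f(k) = k/3 (degree 1 ≤ 1).
R(k) = B(k−1)·f(k)/C(k) = k*(k + 4)/3; s_k = R·t_k = 2*k/(3*(k + 3)).
Check: Δs_k = 2/(k**2 + 7*k + 12). ✓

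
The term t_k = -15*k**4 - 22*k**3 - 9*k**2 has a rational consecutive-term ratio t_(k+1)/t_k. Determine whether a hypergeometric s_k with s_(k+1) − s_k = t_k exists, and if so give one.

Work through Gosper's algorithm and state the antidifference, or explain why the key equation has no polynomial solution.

s_k = k*(-3*k**4 + 2*k**3 + 3*k**2 - k - 1)

Step 1: r(k) = (k + 1)**2*(22*k + 15*(k + 1)**2 + 31)/(k**2*(15*k**2 + 22*k + 9)).
So A=1 and B=1, with C=k**4 + 22*k**3/15 + 3*k**2/5.
Solve (1)·f(k+1) − (1)·f(k) = k**4 + 22*k**3/15 + 3*k**2/5.
Degrees (0,0,4) ⇒ d ≤ 5.
A polynomial solution: f(k) = k*(k - 1)*(3*k**3 + k**2 - 2*k - 1)/15.
Get s_k = R·t_k = k*(-3*k**4 + 2*k**3 + 3*k**2 - k - 1) with R(k) = B(k−1)f(k)/C(k) = (k - 1)*(3*k**3 + k**2 - 2*k - 1)/(k*(15*k**2 + 22*k + 9)).
Verify: k**2*(-15*k**2 - 22*k - 9) matches t_k.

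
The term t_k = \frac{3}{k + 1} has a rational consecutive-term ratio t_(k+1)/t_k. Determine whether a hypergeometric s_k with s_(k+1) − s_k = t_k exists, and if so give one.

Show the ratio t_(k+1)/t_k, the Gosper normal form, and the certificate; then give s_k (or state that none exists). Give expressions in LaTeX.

not Gosper-summable; s_k does not exist

t_(k+1)/t_k = (k + 1)/(k + 2).
Take A(k)=k + 1, B(k)=k + 2, C(k)=1.
Need (k + 1)·f(k+1) − (k + 1)·f(k) = 1.
Degrees (1,1,0) ⇒ d ≤ 0.
f = c0 ⇒ A·f(k+1) − B(k−1)·f(k) − C = -1. The system {-1 = 0} is inconsistent; no antidifference.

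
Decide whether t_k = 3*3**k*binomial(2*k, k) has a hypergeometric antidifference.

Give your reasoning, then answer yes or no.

The ratio is 6*(2*k + 1)/(k + 1).
So A=12*k + 6 and B=k + 1, with C=1.
f must satisfy (12*k + 6)·f(k+1) − (k)·f(k) = 1.
deg f ≤ -1 (via 1,1,0).
Bound -1 < 0, so the key equation has no polynomial solution.

No; the degree bound rules out any f.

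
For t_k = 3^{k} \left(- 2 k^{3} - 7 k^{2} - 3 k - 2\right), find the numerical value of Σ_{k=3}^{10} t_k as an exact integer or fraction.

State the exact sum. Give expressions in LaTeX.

Compute t_(k+1)/t_k: get 3*(2*k**3 + 13*k**2 + 23*k + 14)/(2*k**3 + 7*k**2 + 3*k + 2).
A = 3, B = 1, C = k**3 + 7*k**2/2 + 3*k/2 + 1.
Need (3)·f(k+1) − (1)·f(k) = k**3 + 7*k**2/2 + 3*k/2 + 1.
d = 3 from the (0,0,3) case.
Coefficient equations give f(k) = (k**3 - k**2 + 1)/2.
Certificate R = B(k−1)f/C = (k**3 - k**2 + 1)/(2*k**3 + 7*k**2 + 3*k + 2) gives s_k = 3**k*(-k**3 + k**2 - 1).
Δs = 3**k*(-2*k**3 - 7*k**2 - 3*k - 2), as required.
Sum = s_(11) − s_(3); s_(11) = -214525017, s_(3) = -513 ⇒ -214524504.

Σ = -214524504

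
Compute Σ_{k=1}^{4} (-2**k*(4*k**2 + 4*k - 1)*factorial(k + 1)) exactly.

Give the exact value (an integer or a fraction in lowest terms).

Σ = -161284

t_(k+1)/t_k = 2*(4*k**3 + 20*k**2 + 31*k + 14)/(4*k**2 + 4*k - 1).
Gosper form: A/B · C(k+1)/C(k) with A=2*k + 4, B=1, C=k**2 + k - 1/4.
Key eq: (2*k + 4)·f(k+1) = (1)·f(k) + (k**2 + k - 1/4).
Bound: deg f ≤ 1.
Coefficient equations give f(k) = (2*k - 3)/4.
Then R = B(k−1)f/C = (2*k - 3)/(4*k**2 + 4*k - 1), so s_k = R(k)·t_k = -2**k*(2*k - 3)*factorial(k + 1).
Δs = -2**k*(4*k**2 + 4*k - 1)*factorial(k + 1), as required.
Evaluate s at k=5 and k=1: -161280 and 4; difference -161284.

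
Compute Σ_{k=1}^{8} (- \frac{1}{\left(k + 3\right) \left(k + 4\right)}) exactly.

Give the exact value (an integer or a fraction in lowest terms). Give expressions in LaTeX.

Ratio r(k) = (k + 3)/(k + 5).
A = k + 3, B = k + 5, C = 1.
Set up (k + 3)·f(k+1) − (k + 4)·f(k) − (1) = 0.
Degrees (1,1,0) ⇒ d ≤ 1.
A polynomial solution: f(k) = k/3.
Get s_k = R·t_k = -k/(3*k + 9) with R(k) = B(k−1)f(k)/C(k) = k*(k + 4)/3.
s_(k+1) − s_k = -1/(k**2 + 7*k + 12) = t_k.
Evaluate s at k=9 and k=1: -1/4 and -1/12; difference -1/6.

Σ = -1/6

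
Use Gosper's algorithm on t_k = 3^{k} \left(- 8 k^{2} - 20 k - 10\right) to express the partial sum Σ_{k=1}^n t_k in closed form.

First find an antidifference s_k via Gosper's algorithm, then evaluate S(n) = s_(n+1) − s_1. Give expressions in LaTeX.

The ratio is 3*(4*k**2 + 18*k + 19)/(4*k**2 + 10*k + 5).
Normal form (A,B,C) = (3, 1, k**2 + 5*k/2 + 5/4).
Key eq: (3)·f(k+1) = (1)·f(k) + (k**2 + 5*k/2 + 5/4).
Degrees (0,0,2) ⇒ d ≤ 2.
Match coefficients ⇒ f(k) = (2*k**2 - k + 1)/4.
R(k) = B(k−1)·f(k)/C(k) = (2*k**2 - k + 1)/(4*k**2 + 10*k + 5); s_k = R·t_k = 2*3**k*(-2*k**2 + k - 1).
Verify: 3**k*(-8*k**2 - 20*k - 10) matches t_k.
s_(n+1) = 3**(n + 1)*(-4*n**2 - 6*n - 4) and s_(1) = -12, so S(n) = -12*3**n*n**2 - 18*3**n*n - 12*3**n + 12.

S(n) = - 12 \cdot 3^{n} n^{2} - 18 \cdot 3^{n} n - 12 \cdot 3^{n} + 12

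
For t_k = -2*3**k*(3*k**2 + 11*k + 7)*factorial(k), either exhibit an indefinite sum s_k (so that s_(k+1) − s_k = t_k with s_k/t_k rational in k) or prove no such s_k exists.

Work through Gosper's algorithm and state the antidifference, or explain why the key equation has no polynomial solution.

Compute t_(k+1)/t_k: get 3*(3*k**3 + 20*k**2 + 38*k + 21)/(3*k**2 + 11*k + 7).
So A=3*k + 3 and B=1, with C=k**2 + 11*k/3 + 7/3.
Set up (3*k + 3)·f(k+1) − (1)·f(k) − (k**2 + 11*k/3 + 7/3) = 0.
From deg A=1, deg B=0, deg C=2: d=1.
Coefficient equations give f(k) = (k + 2)/3.
R(k) = B(k−1)·f(k)/C(k) = (k + 2)/(3*k**2 + 11*k + 7); s_k = R·t_k = -2*3**k*(k + 2)*factorial(k).
Verify: -2*3**k*(3*k**2 + 11*k + 7)*factorial(k) matches t_k.

s_k = -2*3**k*(k + 2)*factorial(k)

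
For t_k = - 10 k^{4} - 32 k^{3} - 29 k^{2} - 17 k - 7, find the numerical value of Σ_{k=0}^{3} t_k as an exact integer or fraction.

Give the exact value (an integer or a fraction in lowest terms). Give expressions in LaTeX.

t_(k+1)/t_k = (10*k**4 + 72*k**3 + 185*k**2 + 211*k + 95)/(10*k**4 + 32*k**3 + 29*k**2 + 17*k + 7).
Gosper form: A/B · C(k+1)/C(k) with A=1, B=1, C=k**4 + 16*k**3/5 + 29*k**2/10 + 17*k/10 + 7/10.
Need (1)·f(k+1) − (1)·f(k) = k**4 + 16*k**3/5 + 29*k**2/10 + 17*k/10 + 7/10.
d = 5 from the (0,0,4) case.
Match coefficients ⇒ f(k) = k*(2*k**4 + 3*k**3 - 3*k**2 + 2*k + 3)/10.
Then R = B(k−1)f/C = k*(2*k**4 + 3*k**3 - 3*k**2 + 2*k + 3)/(10*k**4 + 32*k**3 + 29*k**2 + 17*k + 7), so s_k = R(k)·t_k = k*(-2*k**4 - 3*k**3 + 3*k**2 - 2*k - 3).
Check: Δs_k = -10*k**4 - 32*k**3 - 29*k**2 - 17*k - 7. ✓
Sum = s_(4) − s_(0); s_(4) = -2668, s_(0) = 0 ⇒ -2668.

Σ = -2668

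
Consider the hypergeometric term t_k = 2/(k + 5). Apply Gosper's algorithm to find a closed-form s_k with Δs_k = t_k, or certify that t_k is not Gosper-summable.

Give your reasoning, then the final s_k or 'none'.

no hypergeometric antidifference exists

r(k) = (k + 5)/(k + 6) after simplifying.
A = k + 5, B = k + 6, C = 1.
Set up (k + 5)·f(k+1) − (k + 5)·f(k) − (1) = 0.
d = 0 from the (1,1,0) case.
Generic f = c0 gives residual -1; -1 = 0 cannot hold, so t_k is not Gosper-summable.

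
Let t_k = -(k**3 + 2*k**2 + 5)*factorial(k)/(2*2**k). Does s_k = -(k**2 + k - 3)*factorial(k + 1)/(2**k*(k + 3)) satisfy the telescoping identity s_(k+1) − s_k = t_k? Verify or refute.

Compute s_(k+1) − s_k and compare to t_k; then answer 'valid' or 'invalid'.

s_(k+1) = -(k**2 + 3*k - 1)*factorial(k + 2)/(2*2**k*(k + 4))
s_(k+1) − s_k = -(k**4 + 6*k**3 + 10*k**2 + 11*k + 18)*factorial(k + 1)/(2*2**k*(k + 3)*(k + 4))
(s_(k+1) − s_k) − t_k = (k**4 + 5*k**3 + 4*k**2 + 3*k + 21)*factorial(k)/(2**k*(k + 3)*(k + 4))

Invalid: residual (k**4 + 5*k**3 + 4*k**2 + 3*k + 21)*factorial(k)/(2**k*(k + 3)*(k + 4)) ≠ 0.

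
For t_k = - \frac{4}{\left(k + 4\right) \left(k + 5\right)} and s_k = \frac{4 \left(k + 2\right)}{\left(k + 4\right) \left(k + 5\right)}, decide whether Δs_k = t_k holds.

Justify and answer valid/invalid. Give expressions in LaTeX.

Invalid: residual \frac{24}{k^{3} + 15 k^{2} + 74 k + 120} ≠ 0.

s_(k+1) = 4*(k + 3)/((k + 5)*(k + 6))
s_(k+1) − s_k = -4*k/(k**3 + 15*k**2 + 74*k + 120)
(s_(k+1) − s_k) − t_k = 24/(k**3 + 15*k**2 + 74*k + 120)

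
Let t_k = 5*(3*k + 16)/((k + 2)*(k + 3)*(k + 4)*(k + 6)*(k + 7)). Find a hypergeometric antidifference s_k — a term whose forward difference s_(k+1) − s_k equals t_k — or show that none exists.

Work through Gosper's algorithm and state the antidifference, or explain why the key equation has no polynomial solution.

s_k = 5*k*(k**2 + 11*k + 36)/(36*(k**3 + 11*k**2 + 36*k + 36))

Step 1: r(k) = (k + 2)*(k + 6)*(3*k + 19)/((k + 5)*(k + 8)*(3*k + 16)).
So A=k + 2 and B=k + 8, with C=k**2 + 31*k/3 + 80/3.
Need (k + 2)·f(k+1) − (k + 7)·f(k) = k**2 + 31*k/3 + 80/3.
From deg A=1, deg B=1, deg C=2: d=5.
Coefficient equations give f(k) = k*(k + 4)*(k + 5)*(k**2 + 11*k + 36)/108.
Certificate R = B(k−1)f/C = k*(k + 4)*(k + 7)*(k**2 + 11*k + 36)/(36*(3*k + 16)) gives s_k = 5*k*(k**2 + 11*k + 36)/(36*(k**3 + 11*k**2 + 36*k + 36)).
s_(k+1) − s_k = 5*(3*k + 16)/(k**5 + 22*k**4 + 185*k**3 + 740*k**2 + 1404*k + 1008) = t_k.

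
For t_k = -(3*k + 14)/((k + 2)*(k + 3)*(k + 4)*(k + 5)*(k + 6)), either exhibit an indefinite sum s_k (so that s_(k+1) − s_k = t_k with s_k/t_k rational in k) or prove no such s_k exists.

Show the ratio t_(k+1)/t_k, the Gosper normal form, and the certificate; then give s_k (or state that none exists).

r(k) = (k + 2)*(3*k + 17)/((k + 7)*(3*k + 14)) after simplifying.
So A=k + 2 and B=k + 7, with C=k + 14/3.
Need (k + 2)·f(k+1) − (k + 6)·f(k) = k + 14/3.
d = 4 from the (1,1,1) case.
A polynomial solution: f(k) = k*(k + 4)*(k**2 + 10*k + 31)/90.
R(k) = B(k−1)·f(k)/C(k) = k*(k + 4)*(k + 6)*(k**2 + 10*k + 31)/(30*(3*k + 14)); s_k = R·t_k = k*(-k**2 - 10*k - 31)/(30*(k**3 + 10*k**2 + 31*k + 30)).
Δs = (-3*k - 14)/(k**5 + 20*k**4 + 155*k**3 + 580*k**2 + 1044*k + 720), as required.

s_k = k*(-k**2 - 10*k - 31)/(30*(k**3 + 10*k**2 + 31*k + 30))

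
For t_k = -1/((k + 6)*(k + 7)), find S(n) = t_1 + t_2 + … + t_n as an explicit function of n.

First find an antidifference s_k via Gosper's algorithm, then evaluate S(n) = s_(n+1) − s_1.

Step 1: r(k) = (k + 6)/(k + 8).
Normal form (A,B,C) = (k + 6, k + 8, 1).
Solve (k + 6)·f(k+1) − (k + 7)·f(k) = 1.
d = 1 from the (1,1,0) case.
A polynomial solution: f(k) = k/6.
Then R = B(k−1)f/C = k*(k + 7)/6, so s_k = R(k)·t_k = -k/(6*k + 36).
Δs = -1/(k**2 + 13*k + 42), as required.
Σ_(k=1)^n t_k = s_(n+1) − s_(1) = ((-n - 1)/(6*(n + 7))) − (-1/42), i.e. -n/(7*n + 49).

S(n) = -n/(7*n + 49)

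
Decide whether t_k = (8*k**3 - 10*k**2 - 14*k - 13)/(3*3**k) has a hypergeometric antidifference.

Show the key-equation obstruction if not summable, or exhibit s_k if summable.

Yes. s_k = (-4*k**3 - k**2 + 4)/3**k.

The ratio is (8*k**3 + 14*k**2 - 10*k - 29)/(3*(8*k**3 - 10*k**2 - 14*k - 13)).
Gosper form: A/B · C(k+1)/C(k) with A=1/3, B=1, C=k**3 - 5*k**2/4 - 7*k/4 - 13/8.
Need (1/3)·f(k+1) − (1)·f(k) = k**3 - 5*k**2/4 - 7*k/4 - 13/8.
deg f ≤ 3 (via 0,0,3).
Solve for f: f(k) = -3*(4*k**3 + k**2 - 4)/8 (degree 3 ≤ 3).
So s_k = (B(k−1)f/C)·t_k = (-3*(4*k**3 + k**2 - 4)/(8*k**3 - 10*k**2 - 14*k - 13))·t_k = (-4*k**3 - k**2 + 4)/3**k.
Check: Δs_k = (8*k**3 - 10*k**2 - 14*k - 13)/(3*3**k). ✓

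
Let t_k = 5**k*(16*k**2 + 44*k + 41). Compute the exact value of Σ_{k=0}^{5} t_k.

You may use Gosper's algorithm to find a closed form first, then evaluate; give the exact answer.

Ratio r(k) = 5*(16*k**2 + 76*k + 101)/(16*k**2 + 44*k + 41).
A = 5, B = 1, C = k**2 + 11*k/4 + 41/16.
Set up (5)·f(k+1) − (1)·f(k) − (k**2 + 11*k/4 + 41/16) = 0.
d = 2 from the (0,0,2) case.
Coefficient equations give f(k) = (4*k**2 + k + 4)/16.
Then R = B(k−1)f/C = (4*k**2 + k + 4)/(16*k**2 + 44*k + 41), so s_k = R(k)·t_k = 5**k*(4*k**2 + k + 4).
s_(k+1) − s_k = 5**k*(16*k**2 + 44*k + 41) = t_k.
Σ_(k=0)^(5) t_k = s_(6) − s_(0) = 2406250 − (4) = 2406246.

Σ = 2406246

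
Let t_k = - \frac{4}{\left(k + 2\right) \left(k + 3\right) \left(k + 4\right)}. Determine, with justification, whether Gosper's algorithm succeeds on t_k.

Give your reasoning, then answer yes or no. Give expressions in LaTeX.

Ratio r(k) = (k + 2)/(k + 5).
Gosper form: A/B · C(k+1)/C(k) with A=k + 2, B=k + 5, C=1.
Set up (k + 2)·f(k+1) − (k + 4)·f(k) − (1) = 0.
Degrees (1,1,0) ⇒ d ≤ 2.
Match coefficients ⇒ f(k) = k*(k + 5)/12.
R(k) = B(k−1)·f(k)/C(k) = k*(k + 4)*(k + 5)/12; s_k = R·t_k = k*(-k - 5)/(3*(k + 2)*(k + 3)).
s_(k+1) − s_k = -4/(k**3 + 9*k**2 + 26*k + 24) = t_k.

Yes. s_k = \frac{k \left(- k - 5\right)}{3 \left(k + 2\right) \left(k + 3\right)}.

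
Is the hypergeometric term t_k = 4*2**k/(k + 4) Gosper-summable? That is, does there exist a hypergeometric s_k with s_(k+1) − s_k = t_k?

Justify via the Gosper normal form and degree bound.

Ratio r(k) = 2*(k + 4)/(k + 5).
A = 2*k + 8, B = k + 5, C = 1.
f must satisfy (2*k + 8)·f(k+1) − (k + 4)·f(k) = 1.
d = -1 from the (1,1,0) case.
d = -1 < 0 ⇒ no nonzero polynomial f; not summable.

No; the degree bound rules out any f.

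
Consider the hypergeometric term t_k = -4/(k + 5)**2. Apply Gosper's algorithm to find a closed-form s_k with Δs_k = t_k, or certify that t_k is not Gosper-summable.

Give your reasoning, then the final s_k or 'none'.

The ratio is (k + 5)**2/(k + 6)**2.
Take A(k)=k**2 + 10*k + 25, B(k)=k**2 + 12*k + 36, C(k)=1.
f must satisfy (k**2 + 10*k + 25)·f(k+1) − (k**2 + 10*k + 25)·f(k) = 1.
From deg A=2, deg B=2, deg C=0: d=0.
Write f(k) = c0. Then LHS − RHS = -1, requiring -1 = 0: contradictory. No certificate.

no hypergeometric antidifference exists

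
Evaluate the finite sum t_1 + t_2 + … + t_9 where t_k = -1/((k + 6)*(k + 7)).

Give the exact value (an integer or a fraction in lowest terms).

Σ = -9/112

Compute t_(k+1)/t_k: get (k + 6)/(k + 8).
A = k + 6, B = k + 8, C = 1.
Need (k + 6)·f(k+1) − (k + 7)·f(k) = 1.
deg f ≤ 1 (via 1,1,0).
A polynomial solution: f(k) = k/6.
R(k) = B(k−1)·f(k)/C(k) = k*(k + 7)/6; s_k = R·t_k = -k/(6*k + 36).
Verify: -1/(k**2 + 13*k + 42) matches t_k.
Sum = s_(10) − s_(1); s_(10) = -5/48, s_(1) = -1/42 ⇒ -9/112.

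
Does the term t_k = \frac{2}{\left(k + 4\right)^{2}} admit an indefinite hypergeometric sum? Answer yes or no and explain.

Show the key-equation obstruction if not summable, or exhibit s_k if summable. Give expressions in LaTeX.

Step 1: r(k) = (k + 4)**2/(k + 5)**2.
Normal form (A,B,C) = (k**2 + 8*k + 16, k**2 + 10*k + 25, 1).
Need (k**2 + 8*k + 16)·f(k+1) − (k**2 + 8*k + 16)·f(k) = 1.
From deg A=2, deg B=2, deg C=0: d=0.
Generic f = c0 gives residual -1; -1 = 0 cannot hold, so t_k is not Gosper-summable.

No — the linear system for f has no solution.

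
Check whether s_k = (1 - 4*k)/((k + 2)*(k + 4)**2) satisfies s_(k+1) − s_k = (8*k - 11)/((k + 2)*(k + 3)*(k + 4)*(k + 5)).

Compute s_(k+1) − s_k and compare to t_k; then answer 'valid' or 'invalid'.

s_(k+1) = (-4*k - 3)/((k + 3)*(k + 5)**2)
s_(k+1) − s_k = (8*k**3 + 49*k**2 + 21*k - 171)/(k**6 + 23*k**5 + 217*k**4 + 1073*k**3 + 2926*k**2 + 4160*k + 2400)
(s_(k+1) − s_k) − t_k = (-12*k**2 - 40*k + 49)/(k**6 + 23*k**5 + 217*k**4 + 1073*k**3 + 2926*k**2 + 4160*k + 2400)

Invalid: residual (-12*k**2 - 40*k + 49)/(k**6 + 23*k**5 + 217*k**4 + 1073*k**3 + 2926*k**2 + 4160*k + 2400) ≠ 0.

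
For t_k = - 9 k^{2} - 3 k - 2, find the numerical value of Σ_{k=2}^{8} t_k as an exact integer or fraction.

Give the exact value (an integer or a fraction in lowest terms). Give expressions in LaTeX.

Ratio r(k) = (9*k**2 + 21*k + 14)/(9*k**2 + 3*k + 2).
So A=1 and B=1, with C=k**2 + k/3 + 2/9.
Need (1)·f(k+1) − (1)·f(k) = k**2 + k/3 + 2/9.
Degrees (0,0,2) ⇒ d ≤ 3.
Match coefficients ⇒ f(k) = k*(3*k**2 - 3*k + 2)/9.
So s_k = (B(k−1)f/C)·t_k = (k*(3*k**2 - 3*k + 2)/(9*k**2 + 3*k + 2))·t_k = k*(-3*k**2 + 3*k - 2).
Δs = -9*k**2 - 3*k - 2, as required.
Telescoping: Σ = s_(9) − s_(2) = -1962 − (-16) = -1946.

Σ = -1946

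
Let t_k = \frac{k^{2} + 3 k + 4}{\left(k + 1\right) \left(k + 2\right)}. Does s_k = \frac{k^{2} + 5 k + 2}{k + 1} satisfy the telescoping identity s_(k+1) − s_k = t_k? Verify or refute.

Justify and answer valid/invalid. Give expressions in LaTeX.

valid (s_(k+1) − s_k reduces to t_k)

s_(k+1) = (k**2 + 7*k + 8)/(k + 2)
s_(k+1) − s_k = (k**2 + 3*k + 4)/(k**2 + 3*k + 2)
(s_(k+1) − s_k) − t_k = 0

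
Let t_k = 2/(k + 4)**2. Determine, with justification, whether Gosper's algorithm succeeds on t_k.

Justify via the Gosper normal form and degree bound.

Compute t_(k+1)/t_k: get (k + 4)**2/(k + 5)**2.
So A=k**2 + 8*k + 16 and B=k**2 + 10*k + 25, with C=1.
Solve (k**2 + 8*k + 16)·f(k+1) − (k**2 + 8*k + 16)·f(k) = 1.
From deg A=2, deg B=2, deg C=0: d=0.
Put f(k) = c0: A·f(k+1) − B(k−1)·f(k) − C = -1; need -1 = 0 — inconsistent ⇒ no f, not summable.

No. Not Gosper-summable.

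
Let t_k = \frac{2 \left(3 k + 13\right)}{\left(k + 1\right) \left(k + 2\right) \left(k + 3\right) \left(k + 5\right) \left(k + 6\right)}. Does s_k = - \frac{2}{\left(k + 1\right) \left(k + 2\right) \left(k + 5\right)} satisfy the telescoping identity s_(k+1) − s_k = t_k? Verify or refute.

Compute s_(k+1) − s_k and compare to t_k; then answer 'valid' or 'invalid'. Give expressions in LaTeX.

valid; difference matches t_k

s_(k+1) = -2/((k + 2)*(k + 3)*(k + 6))
s_(k+1) − s_k = 2*(3*k + 13)/(k**5 + 17*k**4 + 107*k**3 + 307*k**2 + 396*k + 180)
(s_(k+1) − s_k) − t_k = 0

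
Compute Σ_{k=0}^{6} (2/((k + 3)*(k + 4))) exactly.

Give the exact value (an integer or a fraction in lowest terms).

The ratio is (k + 3)/(k + 5).
Normal form (A,B,C) = (k + 3, k + 5, 1).
Key eq: (k + 3)·f(k+1) = (k + 4)·f(k) + (1).
Degrees (1,1,0) ⇒ d ≤ 1.
Solve for f: f(k) = k/3 (degree 1 ≤ 1).
Then R = B(k−1)f/C = k*(k + 4)/3, so s_k = R(k)·t_k = 2*k/(3*(k + 3)).
s_(k+1) − s_k = 2/(k**2 + 7*k + 12) = t_k.
Evaluate s at k=7 and k=0: 7/15 and 0; difference 7/15.

Σ = 7/15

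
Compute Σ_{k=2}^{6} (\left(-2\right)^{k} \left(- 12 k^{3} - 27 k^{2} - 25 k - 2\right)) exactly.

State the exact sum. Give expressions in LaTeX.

Ratio r(k) = 2*(-12*k**3 - 63*k**2 - 115*k - 66)/(12*k**3 + 27*k**2 + 25*k + 2).
Gosper form: A/B · C(k+1)/C(k) with A=-2, B=1, C=k**3 + 9*k**2/4 + 25*k/12 + 1/6.
Set up (-2)·f(k+1) − (1)·f(k) − (k**3 + 9*k**2/4 + 25*k/12 + 1/6) = 0.
Degrees (0,0,3) ⇒ d ≤ 3.
Solving with deg f ≤ 3: f(k) = -(4*k**3 + k**2 - k - 2)/12.
Get s_k = R·t_k = (-2)**k*(4*k**3 + k**2 - k - 2) with R(k) = B(k−1)f(k)/C(k) = -(4*k**3 + k**2 - k - 2)/(12*k**3 + 27*k**2 + 25*k + 2).
Verify: (-2)**k*(-12*k**3 - 27*k**2 - 25*k - 2) matches t_k.
Σ_(k=2)^(6) t_k = s_(7) − s_(2) = -180736 − (128) = -180864.

Σ = -180864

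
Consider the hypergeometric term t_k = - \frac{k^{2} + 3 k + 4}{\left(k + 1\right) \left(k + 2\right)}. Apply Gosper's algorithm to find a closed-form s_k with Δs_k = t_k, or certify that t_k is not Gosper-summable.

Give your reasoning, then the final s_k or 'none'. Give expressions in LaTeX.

s_k = \frac{k \left(- k - 3\right)}{k + 1}

r(k) = (k + 1)*(3*k + (k + 1)**2 + 7)/((k + 3)*(k**2 + 3*k + 4)) after simplifying.
Normal form (A,B,C) = (k + 1, k + 3, k**2 + 3*k + 4).
Need (k + 1)·f(k+1) − (k + 2)·f(k) = k**2 + 3*k + 4.
Degrees (1,1,2) ⇒ d ≤ 2.
Solving with deg f ≤ 2: f(k) = k*(k + 3).
Get s_k = R·t_k = k*(-k - 3)/(k + 1) with R(k) = B(k−1)f(k)/C(k) = k*(k + 2)*(k + 3)/(k**2 + 3*k + 4).
Verify: (-k**2 - 3*k - 4)/(k**2 + 3*k + 2) matches t_k.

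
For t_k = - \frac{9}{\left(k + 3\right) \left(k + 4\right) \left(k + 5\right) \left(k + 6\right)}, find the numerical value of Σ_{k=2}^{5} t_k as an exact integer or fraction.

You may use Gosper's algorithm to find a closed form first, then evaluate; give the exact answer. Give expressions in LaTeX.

t_(k+1)/t_k = (k + 3)/(k + 7).
Normal form (A,B,C) = (k + 3, k + 7, 1).
Key eq: (k + 3)·f(k+1) = (k + 6)·f(k) + (1).
deg f ≤ 3 (via 1,1,0).
Match coefficients ⇒ f(k) = k*(k**2 + 12*k + 47)/180.
R(k) = B(k−1)·f(k)/C(k) = k*(k + 6)*(k**2 + 12*k + 47)/180; s_k = R·t_k = k*(-k**2 - 12*k - 47)/(20*(k + 3)*(k + 4)*(k + 5)).
Δs = -9/(k**4 + 18*k**3 + 119*k**2 + 342*k + 360), as required.
Evaluate s at k=6 and k=2: -31/660 and -1/28; difference -13/1155.

Σ = -13/1155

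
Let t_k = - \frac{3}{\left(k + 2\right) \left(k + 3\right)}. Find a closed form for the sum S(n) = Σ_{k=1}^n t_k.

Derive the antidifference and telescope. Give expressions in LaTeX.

S(n) = - \frac{n}{n + 3}

t_(k+1)/t_k = (k + 2)/(k + 4).
Normal form (A,B,C) = (k + 2, k + 4, 1).
Set up (k + 2)·f(k+1) − (k + 3)·f(k) − (1) = 0.
deg f ≤ 1 (via 1,1,0).
A polynomial solution: f(k) = k/2.
Certificate R = B(k−1)f/C = k*(k + 3)/2 gives s_k = -3*k/(2*k + 4).
Verify: -3/(k**2 + 5*k + 6) matches t_k.
Evaluate: s_(n+1) = 3*(-n - 1)/(2*(n + 3)); subtract s_(1) = -1/2 ⇒ S(n) = -n/(n + 3).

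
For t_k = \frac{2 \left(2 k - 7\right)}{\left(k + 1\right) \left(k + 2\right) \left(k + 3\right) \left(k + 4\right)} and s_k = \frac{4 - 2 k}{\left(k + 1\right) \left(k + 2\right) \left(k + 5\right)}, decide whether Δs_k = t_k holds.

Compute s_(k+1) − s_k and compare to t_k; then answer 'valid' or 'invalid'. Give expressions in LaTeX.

Invalid: residual \frac{4 \left(- 3 k^{2} - 5 k + 43\right)}{k^{6} + 21 k^{5} + 175 k^{4} + 735 k^{3} + 1624 k^{2} + 1764 k + 720} ≠ 0.

s_(k+1) = 2*(1 - k)/((k + 2)*(k + 3)*(k + 6))
s_(k+1) − s_k = 2*(2*k**2 + k - 31)/(k**5 + 17*k**4 + 107*k**3 + 307*k**2 + 396*k + 180)
(s_(k+1) − s_k) − t_k = 4*(-3*k**2 - 5*k + 43)/(k**6 + 21*k**5 + 175*k**4 + 735*k**3 + 1624*k**2 + 1764*k + 720)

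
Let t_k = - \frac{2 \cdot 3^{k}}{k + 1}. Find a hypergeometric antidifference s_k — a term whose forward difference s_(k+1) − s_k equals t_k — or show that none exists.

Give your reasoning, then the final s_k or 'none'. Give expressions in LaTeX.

no hypergeometric antidifference exists

t_(k+1)/t_k = 3*(k + 1)/(k + 2).
Normal form (A,B,C) = (3*k + 3, k + 2, 1).
Need (3*k + 3)·f(k+1) − (k + 1)·f(k) = 1.
From deg A=1, deg B=1, deg C=0: d=-1.
d = -1 < 0 ⇒ no nonzero polynomial f; not summable.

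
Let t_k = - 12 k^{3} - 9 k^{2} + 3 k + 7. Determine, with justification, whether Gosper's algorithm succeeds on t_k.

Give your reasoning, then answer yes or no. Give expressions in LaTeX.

Yes. s_k = k \left(- 3 k^{3} + 3 k^{2} + 3 k + 4\right).

The ratio is (12*k**3 + 45*k**2 + 51*k + 11)/(12*k**3 + 9*k**2 - 3*k - 7).
Factor: A=1; B=1; C=k**3 + 3*k**2/4 - k/4 - 7/12.
f must satisfy (1)·f(k+1) − (1)·f(k) = k**3 + 3*k**2/4 - k/4 - 7/12.
deg f ≤ 4 (via 0,0,3).
Solving with deg f ≤ 4: f(k) = k*(3*k**3 - 3*k**2 - 3*k - 4)/12.
So s_k = (B(k−1)f/C)·t_k = (k*(3*k**3 - 3*k**2 - 3*k - 4)/(12*k**3 + 9*k**2 - 3*k - 7))·t_k = k*(-3*k**3 + 3*k**2 + 3*k + 4).
Check: Δs_k = -12*k**3 - 9*k**2 + 3*k + 7. ✓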